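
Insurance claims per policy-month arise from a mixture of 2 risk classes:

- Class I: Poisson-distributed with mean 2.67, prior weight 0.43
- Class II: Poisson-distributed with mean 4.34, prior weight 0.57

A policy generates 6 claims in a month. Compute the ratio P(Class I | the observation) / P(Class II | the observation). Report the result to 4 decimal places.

0.2173

Since P(k|x) ∝ π_k f_k(x), the posterior odds are π_i f_i(x) / (π_j f_j(x)).
Poisson probabilities:
  p_I = e^(−2.67)·2.67^6/6! = 0.0348473
  p_II = e^(−4.34)·4.34^6/6! = 0.120995
Odds = (0.43/0.57) × (0.0348473/0.120995) = 0.754386 × 0.288006 ≈ 0.2173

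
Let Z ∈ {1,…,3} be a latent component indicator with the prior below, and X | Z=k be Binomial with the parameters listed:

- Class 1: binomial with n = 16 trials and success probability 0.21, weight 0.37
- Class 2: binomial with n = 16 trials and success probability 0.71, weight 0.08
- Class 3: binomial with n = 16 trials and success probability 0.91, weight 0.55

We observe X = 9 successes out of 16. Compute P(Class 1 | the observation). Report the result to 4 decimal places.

Apply Bayes' rule: the posterior for each component is proportional to its prior times its likelihood at x.
Component likelihoods at x = 9 successes out of 16:
  f_1 = 0.00174498
  f_2 = 0.0904768
  f_3 = 0.000234151
Multiply by the mixture weights:
  P(Z=1)·f_1 = 0.37 × 0.00174498 = 0.000645641
  P(Z=2)·f_2 = 0.08 × 0.0904768 = 0.00723814
  P(Z=3)·f_3 = 0.55 × 0.000234151 = 0.000128783
Evidence: 0.000645641 + 0.00723814 + 0.000128783 = 0.00801257
So the posterior for Class 1 is 0.000645641 / 0.00801257 ≈ 0.0806.

0.0806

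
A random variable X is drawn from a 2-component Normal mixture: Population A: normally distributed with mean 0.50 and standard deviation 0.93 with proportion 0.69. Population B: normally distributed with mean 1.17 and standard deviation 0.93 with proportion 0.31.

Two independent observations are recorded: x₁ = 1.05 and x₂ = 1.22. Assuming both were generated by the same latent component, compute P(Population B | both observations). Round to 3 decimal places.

0.417

By Bayes' theorem, P(k | x) = π_k f_k(x) / Σ_j π_j f_j(x).
Since both observations come from the same component, the likelihood for component k is f_k(x₁)·f_k(x₂).
  f_A = [(1/(0.93·√(2π)))·exp(−(1.05−0.50)²/(2·0.93²)) = 0.428970·exp(-0.17488) = 0.360147] × [0.317888] = 0.114486
  f_B = [(1/(0.93·√(2π)))·exp(−(1.05−1.17)²/(2·0.93²)) = 0.428970·exp(-0.00832) = 0.425414] × [0.428351] = 0.182226
Prior × likelihood for each component:
  π_A·f_A = 0.69 × 0.114486 = 0.0789956
  π_B·f_B = 0.31 × 0.182226 = 0.0564902
Denominator: 0.0789956 + 0.0564902 = 0.135486
P(Population B | x) = 0.0564902 / 0.135486 ≈ 0.417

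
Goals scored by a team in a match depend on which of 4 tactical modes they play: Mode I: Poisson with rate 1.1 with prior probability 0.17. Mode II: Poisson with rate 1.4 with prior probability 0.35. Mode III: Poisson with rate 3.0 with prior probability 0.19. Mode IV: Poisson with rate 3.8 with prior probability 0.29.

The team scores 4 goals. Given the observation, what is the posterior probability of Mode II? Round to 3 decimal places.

The responsibility of component k is π_k f_k(x) divided by Σ_j π_j f_j(x).
Component likelihoods at x = 4 goals:
  p_I = 0.0203065
  p_II = 0.039472
  p_III = 0.168031
  p_IV = 0.194359
Unnormalised posteriors:
  π_I·p_I = 0.17 × 0.0203065 = 0.00345211
  π_II·p_II = 0.35 × 0.039472 = 0.0138152
  π_III·p_III = 0.19 × 0.168031 = 0.031926
  π_IV·p_IV = 0.29 × 0.194359 = 0.056364
Evidence: 0.00345211 + 0.0138152 + 0.031926 + 0.056364 = 0.105557
P(Mode II | the observation) ≈ 0.131

0.131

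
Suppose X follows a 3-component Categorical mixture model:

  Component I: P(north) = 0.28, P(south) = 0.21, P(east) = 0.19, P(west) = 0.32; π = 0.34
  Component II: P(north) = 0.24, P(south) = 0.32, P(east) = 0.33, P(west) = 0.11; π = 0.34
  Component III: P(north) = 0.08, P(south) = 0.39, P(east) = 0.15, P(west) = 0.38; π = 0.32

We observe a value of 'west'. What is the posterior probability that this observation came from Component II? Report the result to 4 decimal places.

P(component k | x) = P(Z=k)·f_k(x) / marginal(x), where marginal(x) = Σ_j P(Z=j)·f_j(x).
Categorical probabilities:
  f_I = 0.32
  f_II = 0.11
  f_III = 0.38
Weight by the priors:
  P(Z=I)·f_I = 0.34 × 0.32 = 0.1088
  P(Z=II)·f_II = 0.34 × 0.11 = 0.0374
  P(Z=III)·f_III = 0.32 × 0.38 = 0.1216
Normaliser: 0.1088 + 0.0374 + 0.1216 = 0.2678
P(Component II | data) = 0.0374 / 0.2678 ≈ 0.1397

0.1397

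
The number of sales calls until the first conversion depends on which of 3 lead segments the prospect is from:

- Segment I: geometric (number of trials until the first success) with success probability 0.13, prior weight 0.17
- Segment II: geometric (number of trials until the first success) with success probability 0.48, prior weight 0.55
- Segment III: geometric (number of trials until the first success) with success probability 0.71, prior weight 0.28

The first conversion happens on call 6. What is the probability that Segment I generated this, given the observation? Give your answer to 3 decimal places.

Apply Bayes' rule: the posterior for each component is proportional to its prior times its likelihood at x.
Component likelihoods at x = 6:
  f_I = 0.13·(1−0.13)^5 = 0.13·0.498421 = 0.0647947
  f_II = 0.48·(1−0.48)^5 = 0.48·0.0380204 = 0.0182498
  f_III = 0.71·(1−0.71)^5 = 0.71·0.00205111 = 0.00145629
Prior × likelihood for each component:
  π_I·f_I = 0.17 × 0.0647947 = 0.0110151
  π_II·f_II = 0.55 × 0.0182498 = 0.0100374
  π_III·f_III = 0.28 × 0.00145629 = 0.000407762
Evidence: 0.0110151 + 0.0100374 + 0.000407762 = 0.0214603
Responsibility of Segment I: 0.0110151 / 0.0214603 ≈ 0.513

0.513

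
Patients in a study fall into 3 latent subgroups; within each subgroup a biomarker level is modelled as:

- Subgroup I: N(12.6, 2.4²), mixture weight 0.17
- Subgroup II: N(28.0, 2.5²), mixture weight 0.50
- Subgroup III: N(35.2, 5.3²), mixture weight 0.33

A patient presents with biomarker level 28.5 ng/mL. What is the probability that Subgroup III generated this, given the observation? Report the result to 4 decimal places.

0.1250

Posterior ∝ prior × likelihood, so P(k | x) ∝ π_k f_k(x); normalise over all components.
Component likelihoods at x = 28.5 ng/mL:
  p_I = 4.89746e-11
  p_II = 0.156417
  p_III = 0.0338545
Weight by the priors:
  π_I·p_I = 0.17 × 4.89746e-11 = 8.32568e-12
  π_II·p_II = 0.50 × 0.156417 = 0.0782085
  π_III·p_III = 0.33 × 0.0338545 = 0.011172
Evidence: 8.32568e-12 + 0.0782085 + 0.011172 = 0.0893805
P(Subgroup III | the observation) ≈ 0.1250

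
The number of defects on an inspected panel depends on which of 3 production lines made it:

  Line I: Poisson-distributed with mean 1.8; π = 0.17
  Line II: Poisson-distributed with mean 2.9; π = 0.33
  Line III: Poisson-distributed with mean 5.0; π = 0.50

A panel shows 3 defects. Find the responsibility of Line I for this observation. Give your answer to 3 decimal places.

0.159

P(component k | x) = π_k·f_k(x) / marginal(x), where marginal(x) = Σ_j π_j·f_j(x).
Evaluate each component's likelihood at the observed value:
  f_I = e^(−1.8)·1.8^3/3! = 0.160671
  f_II = e^(−2.9)·2.9^3/3! = 0.22366
  f_III = e^(−5.0)·5.0^3/3! = 0.140374
Prior × likelihood for each component:
  π_I·f_I = 0.17 × 0.160671 = 0.027314
  π_II·f_II = 0.33 × 0.22366 = 0.0738079
  π_III·f_III = 0.50 × 0.140374 = 0.0701869
Normaliser: 0.027314 + 0.0738079 + 0.0701869 = 0.171309
Responsibility of Line I: 0.027314 / 0.171309 ≈ 0.159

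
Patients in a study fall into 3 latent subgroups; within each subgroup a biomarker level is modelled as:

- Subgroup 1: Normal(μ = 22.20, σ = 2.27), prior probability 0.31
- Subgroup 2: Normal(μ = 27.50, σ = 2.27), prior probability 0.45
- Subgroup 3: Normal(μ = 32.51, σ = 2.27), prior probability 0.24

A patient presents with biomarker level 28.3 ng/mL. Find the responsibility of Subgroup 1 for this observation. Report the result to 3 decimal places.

0.018

Posterior ∝ prior × likelihood, so P(k | x) ∝ P(Z=k) f_k(x); normalise over all components.
Normal densities:
  L_1 = 0.00475144
  L_2 = 0.165164
  L_3 = 0.0314758
Unnormalised posteriors:
  P(Z=1)·L_1 = 0.31 × 0.00475144 = 0.00147295
  P(Z=2)·L_2 = 0.45 × 0.165164 = 0.0743236
  P(Z=3)·L_3 = 0.24 × 0.0314758 = 0.00755419
Sum: 0.00147295 + 0.0743236 + 0.00755419 = 0.0833507
P(Subgroup 1 | the observation) = 0.00147295 / 0.0833507 ≈ 0.018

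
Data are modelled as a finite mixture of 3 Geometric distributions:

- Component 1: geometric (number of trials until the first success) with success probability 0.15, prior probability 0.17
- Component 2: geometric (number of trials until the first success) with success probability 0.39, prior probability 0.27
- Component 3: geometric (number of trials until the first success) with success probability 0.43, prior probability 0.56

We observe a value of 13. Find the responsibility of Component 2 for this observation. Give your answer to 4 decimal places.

The responsibility of component k is π_k f_k(x) divided by Σ_j π_j f_j(x).
Geometric probabilities:
  L_1 = 0.15·(1−0.15)^12 = 0.15·0.142242 = 0.0213363
  L_2 = 0.39·(1−0.39)^12 = 0.39·0.00265435 = 0.0010352
  L_3 = 0.43·(1−0.43)^12 = 0.43·0.00117625 = 0.000505786
Unnormalised posteriors:
  π_1·L_1 = 0.17 × 0.0213363 = 0.00362716
  π_2·L_2 = 0.27 × 0.0010352 = 0.000279503
  π_3·L_3 = 0.56 × 0.000505786 = 0.00028324
Marginal: 0.00362716 + 0.000279503 + 0.00028324 = 0.00418991
So the posterior for Component 2 is 0.000279503 / 0.00418991 ≈ 0.0667.

0.0667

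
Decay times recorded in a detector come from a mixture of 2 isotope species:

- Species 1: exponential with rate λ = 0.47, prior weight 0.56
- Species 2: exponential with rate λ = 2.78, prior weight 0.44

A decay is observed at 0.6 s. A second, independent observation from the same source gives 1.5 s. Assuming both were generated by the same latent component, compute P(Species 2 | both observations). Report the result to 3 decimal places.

0.177

Posterior ∝ prior × likelihood, so P(k | x) ∝ π_k f_k(x); normalise over all components.
Since both observations come from the same component, the likelihood for component k is f_k(x₁)·f_k(x₂).
  p_1 = [0.47·e^(−0.47·0.6) = 0.47·e^(−0.2820) = 0.354509] × [0.232231] = 0.0823279
  p_2 = [2.78·e^(−2.78·0.6) = 2.78·e^(−1.6680) = 0.524375] × [0.0429573] = 0.0225257
Prior × likelihood for each component:
  π_1·p_1 = 0.56 × 0.0823279 = 0.0461036
  π_2·p_2 = 0.44 × 0.0225257 = 0.00991131
Normaliser: 0.0461036 + 0.00991131 = 0.0560149
So the posterior for Species 2 is 0.00991131 / 0.0560149 ≈ 0.177.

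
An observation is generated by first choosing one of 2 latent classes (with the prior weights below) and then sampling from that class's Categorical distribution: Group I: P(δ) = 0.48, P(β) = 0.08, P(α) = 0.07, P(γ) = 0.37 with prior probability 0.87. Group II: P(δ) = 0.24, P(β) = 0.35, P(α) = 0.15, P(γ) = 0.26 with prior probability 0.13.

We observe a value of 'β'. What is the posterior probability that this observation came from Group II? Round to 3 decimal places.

P(component k | x) = w_k·f_k(x) / marginal(x), where marginal(x) = Σ_j w_j·f_j(x).
Evaluate each component's likelihood at the observed value:
  L_I = 0.08
  L_II = 0.35
Prior × likelihood for each component:
  w_I·L_I = 0.87 × 0.08 = 0.0696
  w_II·L_II = 0.13 × 0.35 = 0.0455
Denominator: 0.0696 + 0.0455 = 0.1151
So the posterior for Group II is 0.0455 / 0.1151 ≈ 0.395.

0.395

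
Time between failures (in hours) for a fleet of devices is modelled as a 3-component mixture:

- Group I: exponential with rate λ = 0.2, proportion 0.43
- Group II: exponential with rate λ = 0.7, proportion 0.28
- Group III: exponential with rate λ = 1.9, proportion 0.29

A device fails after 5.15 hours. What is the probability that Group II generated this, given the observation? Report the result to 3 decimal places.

0.148

The responsibility of component k is π_k f_k(x) divided by Σ_j π_j f_j(x).
Component likelihoods at x = 5.15 hours:
  L_I = 0.2·e^(−0.2·5.15) = 0.2·e^(−1.0300) = 0.0714014
  L_II = 0.7·e^(−0.7·5.15) = 0.7·e^(−3.6050) = 0.0190312
  L_III = 1.9·e^(−1.9·5.15) = 1.9·e^(−9.7850) = 0.00010695
Weight by the priors:
  π_I·L_I = 0.43 × 0.0714014 = 0.0307026
  π_II·L_II = 0.28 × 0.0190312 = 0.00532874
  π_III·L_III = 0.29 × 0.00010695 = 3.10156e-05
Marginal: 0.0307026 + 0.00532874 + 3.10156e-05 = 0.0360624
P(Group II | 5.15 hours) ≈ 0.148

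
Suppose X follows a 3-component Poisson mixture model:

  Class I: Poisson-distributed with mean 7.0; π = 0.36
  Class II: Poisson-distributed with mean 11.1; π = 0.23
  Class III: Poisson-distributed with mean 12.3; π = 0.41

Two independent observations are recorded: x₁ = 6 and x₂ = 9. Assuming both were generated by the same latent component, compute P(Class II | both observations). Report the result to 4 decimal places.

0.1350

Apply Bayes' rule: the posterior for each component is proportional to its prior times its likelihood at x.
Since both observations come from the same component, the likelihood for component k is f_k(x₁)·f_k(x₂).
  L_I = [e^(−7.0)·7.0^6/6! = 0.149003] × [0.101405] = 0.0151096
  L_II = [e^(−11.1)·11.1^6/6! = 0.0392588] × [0.106531] = 0.00418227
  L_III = [e^(−12.3)·12.3^6/6! = 0.0218915] × [0.0808278] = 0.00176944
Unnormalised posteriors:
  π_I·L_I = 0.36 × 0.0151096 = 0.00543945
  π_II·L_II = 0.23 × 0.00418227 = 0.000961921
  π_III·L_III = 0.41 × 0.00176944 = 0.000725472
Normaliser: 0.00543945 + 0.000961921 + 0.000725472 = 0.00712684
P(Class II | data) = 0.000961921 / 0.00712684 ≈ 0.1350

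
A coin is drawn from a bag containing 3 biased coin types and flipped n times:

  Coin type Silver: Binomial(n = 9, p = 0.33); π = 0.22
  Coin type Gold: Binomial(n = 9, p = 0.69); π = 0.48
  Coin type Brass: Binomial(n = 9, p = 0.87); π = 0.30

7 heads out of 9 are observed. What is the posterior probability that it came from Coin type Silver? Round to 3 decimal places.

0.008

The responsibility of component k is π_k f_k(x) divided by Σ_j π_j f_j(x).
Binomial probabilities:
  L_Silver = 0.00688731
  L_Gold = 0.257614
  L_Brass = 0.229522
Unnormalised posteriors:
  π_Silver·L_Silver = 0.22 × 0.00688731 = 0.00151521
  π_Gold·L_Gold = 0.48 × 0.257614 = 0.123655
  π_Brass·L_Brass = 0.30 × 0.229522 = 0.0688565
Marginal: 0.00151521 + 0.123655 + 0.0688565 = 0.194026
P(Coin type Silver | data) ≈ 0.008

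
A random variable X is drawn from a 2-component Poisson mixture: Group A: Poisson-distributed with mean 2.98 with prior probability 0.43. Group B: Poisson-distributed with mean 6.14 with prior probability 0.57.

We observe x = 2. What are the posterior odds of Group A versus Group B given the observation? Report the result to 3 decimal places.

Posterior odds = (π_i f_i(x)) / (π_j f_j(x)); the normalising sum cancels.
Poisson probabilities:
  f_A = 0.22553
  f_B = 0.0406199
0.096978 / 0.0231533 ≈ 4.189

4.189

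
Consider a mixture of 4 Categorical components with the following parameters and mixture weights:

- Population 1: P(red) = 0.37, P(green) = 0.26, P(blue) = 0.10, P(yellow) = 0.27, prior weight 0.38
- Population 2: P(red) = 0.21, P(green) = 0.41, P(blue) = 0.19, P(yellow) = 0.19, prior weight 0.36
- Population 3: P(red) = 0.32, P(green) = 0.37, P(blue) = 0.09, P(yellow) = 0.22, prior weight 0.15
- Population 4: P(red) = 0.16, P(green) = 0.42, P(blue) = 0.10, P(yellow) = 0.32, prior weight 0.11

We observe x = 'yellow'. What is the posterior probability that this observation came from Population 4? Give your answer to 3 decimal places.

0.147

Apply Bayes' rule: the posterior for each component is proportional to its prior times its likelihood at x.
Component likelihoods at x = 'yellow':
  L_1 = 0.27
  L_2 = 0.19
  L_3 = 0.22
  L_4 = 0.32
Prior × likelihood for each component:
  P(Z=1)·L_1 = 0.38 × 0.27 = 0.1026
  P(Z=2)·L_2 = 0.36 × 0.19 = 0.0684
  P(Z=3)·L_3 = 0.15 × 0.22 = 0.033
  P(Z=4)·L_4 = 0.11 × 0.32 = 0.0352
Sum: 0.1026 + 0.0684 + 0.033 + 0.0352 = 0.2392
P(Population 4 | the observation) = 0.0352 / 0.2392 ≈ 0.147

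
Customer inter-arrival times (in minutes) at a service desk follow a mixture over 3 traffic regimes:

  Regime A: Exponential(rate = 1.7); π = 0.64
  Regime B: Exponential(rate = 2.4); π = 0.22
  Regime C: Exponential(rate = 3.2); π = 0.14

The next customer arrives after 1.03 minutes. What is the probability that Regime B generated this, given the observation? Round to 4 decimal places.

0.1783

P(component k | x) = w_k·f_k(x) / marginal(x), where marginal(x) = Σ_j w_j·f_j(x).
Component likelihoods at x = 1.03 minutes:
  f_A = 0.29512
  f_B = 0.202598
  f_C = 0.118499
Prior × likelihood for each component:
  w_A·f_A = 0.64 × 0.29512 = 0.188877
  w_B·f_B = 0.22 × 0.202598 = 0.0445716
  w_C·f_C = 0.14 × 0.118499 = 0.0165899
Evidence: 0.188877 + 0.0445716 + 0.0165899 = 0.250039
P(Regime B | 1.03 minutes) ≈ 0.1783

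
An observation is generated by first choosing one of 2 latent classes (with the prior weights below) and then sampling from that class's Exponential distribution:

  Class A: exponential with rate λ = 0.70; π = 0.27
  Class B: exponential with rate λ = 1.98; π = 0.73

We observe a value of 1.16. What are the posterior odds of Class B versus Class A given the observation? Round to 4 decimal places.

Only the two components matter; the odds are (P(Z=i) f_i(x)) / (P(Z=j) f_j(x)).
Evaluate each component's likelihood at the observed value:
  f_A = 0.70·e^(−0.70·1.16) = 0.70·e^(−0.8120) = 0.310778
  f_B = 1.98·e^(−1.98·1.16) = 1.98·e^(−2.2968) = 0.199149
Posterior odds = (P(Z=B)·f_B) / (P(Z=A)·f_A) = (0.73·0.199149) / (0.27·0.310778) = 0.145379 / 0.0839102 ≈ 1.7326

1.7326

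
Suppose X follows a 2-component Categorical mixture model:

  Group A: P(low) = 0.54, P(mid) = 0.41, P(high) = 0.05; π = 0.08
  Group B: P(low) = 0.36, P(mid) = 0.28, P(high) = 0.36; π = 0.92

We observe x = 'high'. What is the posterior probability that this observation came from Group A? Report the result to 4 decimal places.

0.0119

Posterior ∝ prior × likelihood, so P(k | x) ∝ w_k f_k(x); normalise over all components.
Component likelihoods at x = 'high':
  L_A = P(high | comp) = 0.05
  L_B = P(high | comp) = 0.36
Multiply by the mixture weights:
  w_A·L_A = 0.08 × 0.05 = 0.004
  w_B·L_B = 0.92 × 0.36 = 0.3312
Marginal: 0.004 + 0.3312 = 0.3352
So the posterior for Group A is 0.004 / 0.3352 ≈ 0.0119.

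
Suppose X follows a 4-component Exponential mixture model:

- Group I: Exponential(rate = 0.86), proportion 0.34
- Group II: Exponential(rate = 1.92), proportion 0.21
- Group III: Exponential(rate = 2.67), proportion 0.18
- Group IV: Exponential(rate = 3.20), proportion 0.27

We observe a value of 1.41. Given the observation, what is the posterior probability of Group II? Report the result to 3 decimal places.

0.200

The responsibility of component k is P(Z=k) f_k(x) divided by Σ_j P(Z=j) f_j(x).
Exponential densities:
  p_I = 0.86·e^(−0.86·1.41) = 0.86·e^(−1.2126) = 0.255784
  p_II = 1.92·e^(−1.92·1.41) = 1.92·e^(−2.7072) = 0.128109
  p_III = 2.67·e^(−2.67·1.41) = 2.67·e^(−3.7647) = 0.0618761
  p_IV = 3.20·e^(−3.20·1.41) = 3.20·e^(−4.5120) = 0.0351248
Prior × likelihood for each component:
  P(Z=I)·p_I = 0.34 × 0.255784 = 0.0869665
  P(Z=II)·p_II = 0.21 × 0.128109 = 0.0269029
  P(Z=III)·p_III = 0.18 × 0.0618761 = 0.0111377
  P(Z=IV)·p_IV = 0.27 × 0.0351248 = 0.00948368
Sum: 0.0869665 + 0.0269029 + 0.0111377 + 0.00948368 = 0.134491
P(Group II | x) ≈ 0.200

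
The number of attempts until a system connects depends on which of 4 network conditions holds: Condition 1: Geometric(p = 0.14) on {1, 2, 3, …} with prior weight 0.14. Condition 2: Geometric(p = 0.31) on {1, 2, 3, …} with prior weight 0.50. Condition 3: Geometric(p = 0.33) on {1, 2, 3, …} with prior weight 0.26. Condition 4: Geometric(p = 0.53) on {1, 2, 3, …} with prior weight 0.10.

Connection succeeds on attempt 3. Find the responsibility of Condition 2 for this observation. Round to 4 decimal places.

P(component k | x) = P(Z=k)·f_k(x) / marginal(x), where marginal(x) = Σ_j P(Z=j)·f_j(x).
Evaluate each component's likelihood at the observed value:
  p_1 = 0.14·(1−0.14)^2 = 0.14·0.7396 = 0.103544
  p_2 = 0.31·(1−0.31)^2 = 0.31·0.4761 = 0.147591
  p_3 = 0.33·(1−0.33)^2 = 0.33·0.4489 = 0.148137
  p_4 = 0.53·(1−0.53)^2 = 0.53·0.2209 = 0.117077
Unnormalised posteriors:
  P(Z=1)·p_1 = 0.14 × 0.103544 = 0.0144962
  P(Z=2)·p_2 = 0.50 × 0.147591 = 0.0737955
  P(Z=3)·p_3 = 0.26 × 0.148137 = 0.0385156
  P(Z=4)·p_4 = 0.10 × 0.117077 = 0.0117077
Marginal: 0.0144962 + 0.0737955 + 0.0385156 + 0.0117077 = 0.138515
P(Condition 2 | x) = 0.0737955 / 0.138515 ≈ 0.5328

0.5328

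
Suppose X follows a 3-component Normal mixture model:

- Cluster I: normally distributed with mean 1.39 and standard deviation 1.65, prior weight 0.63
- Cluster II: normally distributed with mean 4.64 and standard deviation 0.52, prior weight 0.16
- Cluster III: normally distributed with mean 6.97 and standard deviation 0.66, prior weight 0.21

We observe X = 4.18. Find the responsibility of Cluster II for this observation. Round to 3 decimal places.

0.695

The responsibility of component k is π_k f_k(x) divided by Σ_j π_j f_j(x).
Normal densities:
  p_I = (1/(1.65·√(2π)))·exp(−(4.18−1.39)²/(2·1.65²)) = 0.241783·exp(-1.42959) = 0.0578848
  p_II = (1/(0.52·√(2π)))·exp(−(4.18−4.64)²/(2·0.52²)) = 0.767197·exp(-0.39127) = 0.518775
  p_III = (1/(0.66·√(2π)))·exp(−(4.18−6.97)²/(2·0.66²)) = 0.604458·exp(-8.93492) = 7.96124e-05
Multiply by the mixture weights:
  π_I·p_I = 0.63 × 0.0578848 = 0.0364674
  π_II·p_II = 0.16 × 0.518775 = 0.0830041
  π_III·p_III = 0.21 × 7.96124e-05 = 1.67186e-05
Evidence: 0.0364674 + 0.0830041 + 1.67186e-05 = 0.119488
P(Cluster II | x) = 0.0830041 / 0.119488 ≈ 0.695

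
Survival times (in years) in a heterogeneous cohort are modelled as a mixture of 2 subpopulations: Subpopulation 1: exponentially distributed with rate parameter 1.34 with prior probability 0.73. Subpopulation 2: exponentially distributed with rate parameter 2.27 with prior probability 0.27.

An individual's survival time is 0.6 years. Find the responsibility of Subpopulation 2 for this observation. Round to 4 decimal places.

P(component k | x) = P(Z=k)·f_k(x) / marginal(x), where marginal(x) = Σ_j P(Z=j)·f_j(x).
Evaluate each component's likelihood at the observed value:
  f_1 = 0.599697
  f_2 = 0.581456
Weight by the priors:
  P(Z=1)·f_1 = 0.73 × 0.599697 = 0.437779
  P(Z=2)·f_2 = 0.27 × 0.581456 = 0.156993
Normaliser: 0.437779 + 0.156993 = 0.594772
P(Subpopulation 2 | 0.6 years) ≈ 0.2640

0.2640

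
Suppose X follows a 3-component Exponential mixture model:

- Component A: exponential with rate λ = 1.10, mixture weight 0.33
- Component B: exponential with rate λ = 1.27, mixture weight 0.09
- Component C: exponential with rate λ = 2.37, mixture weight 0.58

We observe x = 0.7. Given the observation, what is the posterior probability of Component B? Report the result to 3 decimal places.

0.099

Posterior ∝ prior × likelihood, so P(k | x) ∝ w_k f_k(x); normalise over all components.
Exponential densities:
  p_A = 1.10·e^(−1.10·0.7) = 1.10·e^(−0.7700) = 0.509314
  p_B = 1.27·e^(−1.27·0.7) = 1.27·e^(−0.8890) = 0.522055
  p_C = 2.37·e^(−2.37·0.7) = 2.37·e^(−1.6590) = 0.45108
Weight by the priors:
  w_A·p_A = 0.33 × 0.509314 = 0.168074
  w_B·p_B = 0.09 × 0.522055 = 0.0469849
  w_C·p_C = 0.58 × 0.45108 = 0.261627
Sum: 0.168074 + 0.0469849 + 0.261627 = 0.476685
P(Component B | the observation) ≈ 0.099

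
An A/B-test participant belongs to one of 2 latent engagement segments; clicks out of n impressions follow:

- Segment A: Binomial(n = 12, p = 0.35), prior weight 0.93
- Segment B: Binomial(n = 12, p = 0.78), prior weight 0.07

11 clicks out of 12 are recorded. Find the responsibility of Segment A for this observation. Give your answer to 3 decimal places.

0.006

The responsibility of component k is π_k f_k(x) divided by Σ_j π_j f_j(x).
Evaluate each component's likelihood at the observed value:
  f_A = 7.53083e-05
  f_B = 0.17165
Prior × likelihood for each component:
  π_A·f_A = 0.93 × 7.53083e-05 = 7.00368e-05
  π_B·f_B = 0.07 × 0.17165 = 0.0120155
Normaliser: 7.00368e-05 + 0.0120155 = 0.0120856
P(Segment A | data) = 7.00368e-05 / 0.0120856 ≈ 0.006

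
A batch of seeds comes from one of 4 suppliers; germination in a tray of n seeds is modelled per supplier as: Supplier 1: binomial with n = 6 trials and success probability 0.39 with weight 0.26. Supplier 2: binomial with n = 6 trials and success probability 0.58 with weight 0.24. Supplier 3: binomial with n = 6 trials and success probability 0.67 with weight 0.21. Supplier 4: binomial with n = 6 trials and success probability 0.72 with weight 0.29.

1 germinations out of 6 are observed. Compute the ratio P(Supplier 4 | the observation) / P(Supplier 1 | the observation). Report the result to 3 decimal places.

0.042

Only the two components matter; the odds are (π_i f_i(x)) / (π_j f_j(x)).
Component likelihoods at x = 1 germinations out of 6:
  p_1 = 0.197636
  p_2 = 0.0454805
  p_3 = 0.0157324
  p_4 = 0.00743488
0.00215611 / 0.0513852 ≈ 0.042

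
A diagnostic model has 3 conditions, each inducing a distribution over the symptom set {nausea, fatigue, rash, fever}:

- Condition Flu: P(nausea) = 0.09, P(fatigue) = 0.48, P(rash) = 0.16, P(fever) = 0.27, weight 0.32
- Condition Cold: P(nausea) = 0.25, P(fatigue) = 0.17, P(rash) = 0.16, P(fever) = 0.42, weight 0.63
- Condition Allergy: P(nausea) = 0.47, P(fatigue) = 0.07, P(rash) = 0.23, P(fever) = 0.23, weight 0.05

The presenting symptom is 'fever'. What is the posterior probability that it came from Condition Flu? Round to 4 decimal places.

The responsibility of component k is π_k f_k(x) divided by Σ_j π_j f_j(x).
Component likelihoods at x = 'fever':
  p_Flu = P(fever | comp) = 0.27
  p_Cold = P(fever | comp) = 0.42
  p_Allergy = P(fever | comp) = 0.23
Multiply by the mixture weights:
  π_Flu·p_Flu = 0.32 × 0.27 = 0.0864
  π_Cold·p_Cold = 0.63 × 0.42 = 0.2646
  π_Allergy·p_Allergy = 0.05 × 0.23 = 0.0115
Marginal: 0.0864 + 0.2646 + 0.0115 = 0.3625
P(Condition Flu | 'fever') ≈ 0.2383

0.2383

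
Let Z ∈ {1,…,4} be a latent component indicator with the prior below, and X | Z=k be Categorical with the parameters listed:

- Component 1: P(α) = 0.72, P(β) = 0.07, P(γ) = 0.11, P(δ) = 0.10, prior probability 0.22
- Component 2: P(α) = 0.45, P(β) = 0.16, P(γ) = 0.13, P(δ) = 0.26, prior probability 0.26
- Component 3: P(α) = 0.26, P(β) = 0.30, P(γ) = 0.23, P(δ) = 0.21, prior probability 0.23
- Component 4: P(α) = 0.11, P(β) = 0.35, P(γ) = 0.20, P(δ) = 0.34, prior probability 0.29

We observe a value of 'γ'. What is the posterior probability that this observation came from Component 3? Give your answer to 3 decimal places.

Posterior ∝ prior × likelihood, so P(k | x) ∝ π_k f_k(x); normalise over all components.
Component likelihoods at x = 'γ':
  p_1 = P(γ | comp) = 0.11
  p_2 = P(γ | comp) = 0.13
  p_3 = P(γ | comp) = 0.23
  p_4 = P(γ | comp) = 0.20
Weight by the priors:
  π_1·p_1 = 0.22 × 0.11 = 0.0242
  π_2·p_2 = 0.26 × 0.13 = 0.0338
  π_3·p_3 = 0.23 × 0.23 = 0.0529
  π_4·p_4 = 0.29 × 0.2 = 0.058
Evidence: 0.0242 + 0.0338 + 0.0529 + 0.058 = 0.1689
P(Component 3 | data) ≈ 0.313

0.313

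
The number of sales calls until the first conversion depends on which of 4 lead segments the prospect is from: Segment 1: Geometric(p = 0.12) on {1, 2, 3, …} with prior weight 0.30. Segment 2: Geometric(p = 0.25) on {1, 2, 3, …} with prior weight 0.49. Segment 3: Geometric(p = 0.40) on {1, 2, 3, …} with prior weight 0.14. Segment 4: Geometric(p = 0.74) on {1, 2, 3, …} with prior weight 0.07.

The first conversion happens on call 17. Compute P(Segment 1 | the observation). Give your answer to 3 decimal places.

0.789

P(component k | x) = π_k·f_k(x) / marginal(x), where marginal(x) = Σ_j π_j·f_j(x).
Geometric probabilities:
  L_1 = 0.12·(1−0.12)^16 = 0.12·0.129337 = 0.0155204
  L_2 = 0.25·(1−0.25)^16 = 0.25·0.0100226 = 0.00250565
  L_3 = 0.40·(1−0.40)^16 = 0.40·0.000282111 = 0.000112844
  L_4 = 0.74·(1−0.74)^16 = 0.74·4.36087e-10 = 3.22705e-10
Weight by the priors:
  π_1·L_1 = 0.30 × 0.0155204 = 0.00465613
  π_2·L_2 = 0.49 × 0.00250565 = 0.00122777
  π_3·L_3 = 0.14 × 0.000112844 = 1.57982e-05
  π_4·L_4 = 0.07 × 3.22705e-10 = 2.25893e-11
Evidence: 0.00465613 + 0.00122777 + 1.57982e-05 + 2.25893e-11 = 0.0058997
P(Segment 1 | x) = 0.00465613 / 0.0058997 ≈ 0.789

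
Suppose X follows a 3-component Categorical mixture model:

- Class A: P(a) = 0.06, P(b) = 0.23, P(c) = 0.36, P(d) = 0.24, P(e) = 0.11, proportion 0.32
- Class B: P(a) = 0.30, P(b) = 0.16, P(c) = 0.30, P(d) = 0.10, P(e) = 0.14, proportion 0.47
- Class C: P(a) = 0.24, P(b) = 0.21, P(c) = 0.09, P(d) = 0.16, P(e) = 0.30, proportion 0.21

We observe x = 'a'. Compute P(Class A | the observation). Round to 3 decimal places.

P(component k | x) = π_k·f_k(x) / marginal(x), where marginal(x) = Σ_j π_j·f_j(x).
Categorical probabilities:
  p_A = P(a | comp) = 0.06
  p_B = P(a | comp) = 0.30
  p_C = P(a | comp) = 0.24
Weight by the priors:
  π_A·p_A = 0.32 × 0.06 = 0.0192
  π_B·p_B = 0.47 × 0.3 = 0.141
  π_C·p_C = 0.21 × 0.24 = 0.0504
Marginal: 0.0192 + 0.141 + 0.0504 = 0.2106
P(Class A | 'a') ≈ 0.091

0.091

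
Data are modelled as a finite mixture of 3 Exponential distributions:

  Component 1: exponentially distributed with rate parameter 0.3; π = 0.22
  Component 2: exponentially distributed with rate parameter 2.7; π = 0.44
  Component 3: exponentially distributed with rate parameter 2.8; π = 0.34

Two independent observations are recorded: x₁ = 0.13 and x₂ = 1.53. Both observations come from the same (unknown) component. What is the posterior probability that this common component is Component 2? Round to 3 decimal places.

0.491

Posterior ∝ prior × likelihood, so P(k | x) ∝ π_k f_k(x); normalise over all components.
Since both observations come from the same component, the likelihood for component k is f_k(x₁)·f_k(x₂).
  L_1 = [0.3·e^(−0.3·0.13) = 0.3·e^(−0.0390) = 0.288525] × [0.189575] = 0.054697
  L_2 = [2.7·e^(−2.7·0.13) = 2.7·e^(−0.3510) = 1.90076] × [0.0433804] = 0.0824555
  L_3 = [2.8·e^(−2.8·0.13) = 2.8·e^(−0.3640) = 1.9457] × [0.0386047] = 0.075113
Unnormalised posteriors:
  π_1·L_1 = 0.22 × 0.054697 = 0.0120333
  π_2·L_2 = 0.44 × 0.0824555 = 0.0362804
  π_3·L_3 = 0.34 × 0.075113 = 0.0255384
Marginal: 0.0120333 + 0.0362804 + 0.0255384 = 0.0738522
P(Component 2 | x₁, x₂) = 0.0362804 / 0.0738522 ≈ 0.491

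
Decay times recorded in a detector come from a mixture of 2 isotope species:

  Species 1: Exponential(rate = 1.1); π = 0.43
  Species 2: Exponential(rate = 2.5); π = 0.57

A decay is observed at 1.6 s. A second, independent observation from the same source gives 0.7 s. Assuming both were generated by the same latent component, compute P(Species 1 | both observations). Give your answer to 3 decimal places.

Apply Bayes' rule: the posterior for each component is proportional to its prior times its likelihood at x.
Since both observations come from the same component, the likelihood for component k is f_k(x₁)·f_k(x₂).
  L_1 = [0.189249] × [0.509314] = 0.0963874
  L_2 = [0.0457891] × [0.434435] = 0.0198924
Unnormalised posteriors:
  π_1·L_1 = 0.43 × 0.0963874 = 0.0414466
  π_2·L_2 = 0.57 × 0.0198924 = 0.0113387
Denominator: 0.0414466 + 0.0113387 = 0.0527852
So the posterior for Species 1 is 0.0414466 / 0.0527852 ≈ 0.785.

0.785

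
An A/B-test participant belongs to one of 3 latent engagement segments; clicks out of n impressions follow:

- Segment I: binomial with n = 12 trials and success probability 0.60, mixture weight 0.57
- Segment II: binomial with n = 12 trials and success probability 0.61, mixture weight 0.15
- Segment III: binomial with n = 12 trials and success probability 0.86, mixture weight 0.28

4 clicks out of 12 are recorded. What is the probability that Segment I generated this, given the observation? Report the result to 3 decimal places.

0.813

Apply Bayes' rule: the posterior for each component is proportional to its prior times its likelihood at x.
Component likelihoods at x = 4 clicks out of 12:
  f_I = C(12,4)·0.60^4·0.40^8 = 495·0.1296·0.00065536 = 0.0420427
  f_II = C(12,4)·0.61^4·0.39^8 = 495·0.138458·0.000535201 = 0.036681
  f_III = C(12,4)·0.86^4·0.14^8 = 495·0.547008·1.47579e-07 = 3.99598e-05
Prior × likelihood for each component:
  π_I·f_I = 0.57 × 0.0420427 = 0.0239643
  π_II·f_II = 0.15 × 0.036681 = 0.00550215
  π_III·f_III = 0.28 × 3.99598e-05 = 1.11887e-05
Marginal: 0.0239643 + 0.00550215 + 1.11887e-05 = 0.0294777
So the posterior for Segment I is 0.0239643 / 0.0294777 ≈ 0.813.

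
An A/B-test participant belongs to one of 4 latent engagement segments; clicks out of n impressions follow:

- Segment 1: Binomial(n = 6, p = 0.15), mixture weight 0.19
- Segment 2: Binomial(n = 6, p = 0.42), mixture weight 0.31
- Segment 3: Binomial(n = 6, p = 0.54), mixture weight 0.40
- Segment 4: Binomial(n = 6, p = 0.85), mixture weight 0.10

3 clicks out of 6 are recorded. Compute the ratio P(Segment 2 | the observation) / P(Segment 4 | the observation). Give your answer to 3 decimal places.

Only the two components matter; the odds are (w_i f_i(x)) / (w_j f_j(x)).
Component likelihoods at x = 3 clicks out of 6:
  p_1 = C(6,3)·0.15^3·0.85^3 = 20·0.003375·0.614125 = 0.0414534
  p_2 = C(6,3)·0.42^3·0.58^3 = 20·0.074088·0.195112 = 0.289109
  p_3 = C(6,3)·0.54^3·0.46^3 = 20·0.157464·0.097336 = 0.306538
  p_4 = C(6,3)·0.85^3·0.15^3 = 20·0.614125·0.003375 = 0.0414534
Odds = (0.31/0.10) × (0.289109/0.0414534) = 3.1 × 6.97431 ≈ 21.620

21.620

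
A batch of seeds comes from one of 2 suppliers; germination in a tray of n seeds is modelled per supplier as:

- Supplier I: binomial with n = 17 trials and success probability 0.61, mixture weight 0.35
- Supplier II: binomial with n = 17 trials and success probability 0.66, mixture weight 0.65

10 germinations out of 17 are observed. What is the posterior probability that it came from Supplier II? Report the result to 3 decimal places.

Posterior ∝ prior × likelihood, so P(k | x) ∝ π_k f_k(x); normalise over all components.
Evaluate each component's likelihood at the observed value:
  p_I = 0.190382
  p_II = 0.160202
Multiply by the mixture weights:
  π_I·p_I = 0.35 × 0.190382 = 0.0666336
  π_II·p_II = 0.65 × 0.160202 = 0.104131
Denominator: 0.0666336 + 0.104131 = 0.170765
Responsibility of Supplier II: 0.104131 / 0.170765 ≈ 0.610

0.610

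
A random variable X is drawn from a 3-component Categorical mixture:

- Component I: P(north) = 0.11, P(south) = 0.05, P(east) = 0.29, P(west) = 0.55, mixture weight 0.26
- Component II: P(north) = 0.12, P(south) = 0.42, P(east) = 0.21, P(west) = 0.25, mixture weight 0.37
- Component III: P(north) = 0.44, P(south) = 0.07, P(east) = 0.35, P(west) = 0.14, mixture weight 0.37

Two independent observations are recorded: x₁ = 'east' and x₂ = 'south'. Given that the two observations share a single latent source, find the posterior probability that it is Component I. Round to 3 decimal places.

0.083

Apply Bayes' rule: the posterior for each component is proportional to its prior times its likelihood at x.
Since both observations come from the same component, the likelihood for component k is f_k(x₁)·f_k(x₂).
  p_I = [P(east | comp) = 0.29] × [0.05] = 0.0145
  p_II = [P(east | comp) = 0.21] × [0.42] = 0.0882
  p_III = [P(east | comp) = 0.35] × [0.07] = 0.0245
Prior × likelihood for each component:
  w_I·p_I = 0.26 × 0.0145 = 0.00377
  w_II·p_II = 0.37 × 0.0882 = 0.032634
  w_III·p_III = 0.37 × 0.0245 = 0.009065
Evidence: 0.00377 + 0.032634 + 0.009065 = 0.045469
Responsibility of Component I: 0.00377 / 0.045469 ≈ 0.083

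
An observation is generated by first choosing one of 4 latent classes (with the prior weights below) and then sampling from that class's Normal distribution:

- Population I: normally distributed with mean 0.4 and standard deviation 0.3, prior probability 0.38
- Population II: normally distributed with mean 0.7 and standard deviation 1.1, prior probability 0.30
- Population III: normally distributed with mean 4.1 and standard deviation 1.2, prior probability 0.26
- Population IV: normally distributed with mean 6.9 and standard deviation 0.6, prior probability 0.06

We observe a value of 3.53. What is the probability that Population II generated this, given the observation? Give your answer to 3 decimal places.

By Bayes' theorem, P(k | x) = P(Z=k) f_k(x) / Σ_j P(Z=j) f_j(x).
Evaluate each component's likelihood at the observed value:
  L_I = (1/(0.3·√(2π)))·exp(−(3.53−0.4)²/(2·0.3²)) = 1.329808·exp(-54.42722) = 3.06441e-24
  L_II = (1/(1.1·√(2π)))·exp(−(3.53−0.7)²/(2·1.1²)) = 0.362675·exp(-3.30946) = 0.0132506
  L_III = (1/(1.2·√(2π)))·exp(−(3.53−4.1)²/(2·1.2²)) = 0.332452·exp(-0.11281) = 0.296985
  L_IV = (1/(0.6·√(2π)))·exp(−(3.53−6.9)²/(2·0.6²)) = 0.664904·exp(-15.77347) = 9.38484e-08
Prior × likelihood for each component:
  P(Z=I)·L_I = 0.38 × 3.06441e-24 = 1.16447e-24
  P(Z=II)·L_II = 0.30 × 0.0132506 = 0.00397518
  P(Z=III)·L_III = 0.26 × 0.296985 = 0.0772162
  P(Z=IV)·L_IV = 0.06 × 9.38484e-08 = 5.6309e-09
Sum: 1.16447e-24 + 0.00397518 + 0.0772162 + 5.6309e-09 = 0.0811914
Responsibility of Population II: 0.00397518 / 0.0811914 ≈ 0.049

0.049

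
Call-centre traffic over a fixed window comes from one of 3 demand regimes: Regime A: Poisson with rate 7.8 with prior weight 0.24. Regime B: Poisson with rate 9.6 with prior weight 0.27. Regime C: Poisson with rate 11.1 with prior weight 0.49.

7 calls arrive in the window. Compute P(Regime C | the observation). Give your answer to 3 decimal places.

By Bayes' theorem, P(k | x) = π_k f_k(x) / Σ_j π_j f_j(x).
Poisson probabilities:
  f_A = e^(−7.8)·7.8^7/7! = 0.142802
  f_B = e^(−9.6)·9.6^7/7! = 0.100981
  f_C = e^(−11.1)·11.1^7/7! = 0.0622532
Weight by the priors:
  π_A·f_A = 0.24 × 0.142802 = 0.0342725
  π_B·f_B = 0.27 × 0.100981 = 0.027265
  π_C·f_C = 0.49 × 0.0622532 = 0.0305041
Sum: 0.0342725 + 0.027265 + 0.0305041 = 0.0920415
P(Regime C | x) = 0.0305041 / 0.0920415 ≈ 0.331

0.331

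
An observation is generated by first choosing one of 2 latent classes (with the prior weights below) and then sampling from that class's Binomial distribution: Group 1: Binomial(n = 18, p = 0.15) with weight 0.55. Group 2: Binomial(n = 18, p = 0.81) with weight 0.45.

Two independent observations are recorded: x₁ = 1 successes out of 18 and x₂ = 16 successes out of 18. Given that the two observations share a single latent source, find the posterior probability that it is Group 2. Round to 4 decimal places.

0.5005

The responsibility of component k is P(Z=k) f_k(x) divided by Σ_j P(Z=j) f_j(x).
Since both observations come from the same component, the likelihood for component k is f_k(x₁)·f_k(x₂).
  L_1 = [0.170406] × [7.26088e-12] = 1.2373e-12
  L_2 = [7.9904e-12] × [0.189653] = 1.5154e-12
Weight by the priors:
  P(Z=1)·L_1 = 0.55 × 1.2373e-12 = 6.80515e-13
  P(Z=2)·L_2 = 0.45 × 1.5154e-12 = 6.81931e-13
Evidence: 6.80515e-13 + 6.81931e-13 = 1.36245e-12
So the posterior for Group 2 is 6.81931e-13 / 1.36245e-12 ≈ 0.5005.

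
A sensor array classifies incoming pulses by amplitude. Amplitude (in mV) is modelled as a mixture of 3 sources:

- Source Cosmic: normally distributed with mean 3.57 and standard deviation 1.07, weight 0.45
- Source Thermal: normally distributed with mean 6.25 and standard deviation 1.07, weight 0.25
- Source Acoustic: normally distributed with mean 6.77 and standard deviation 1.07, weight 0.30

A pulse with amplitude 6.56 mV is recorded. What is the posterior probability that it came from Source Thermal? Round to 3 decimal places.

Apply Bayes' rule: the posterior for each component is proportional to its prior times its likelihood at x.
Evaluate each component's likelihood at the observed value:
  f_Cosmic = (1/(1.07·√(2π)))·exp(−(6.56−3.57)²/(2·1.07²)) = 0.372843·exp(-3.90431) = 0.00751457
  f_Thermal = (1/(1.07·√(2π)))·exp(−(6.56−6.25)²/(2·1.07²)) = 0.372843·exp(-0.04197) = 0.357519
  f_Acoustic = (1/(1.07·√(2π)))·exp(−(6.56−6.77)²/(2·1.07²)) = 0.372843·exp(-0.01926) = 0.365731
Multiply by the mixture weights:
  π_Cosmic·f_Cosmic = 0.45 × 0.00751457 = 0.00338155
  π_Thermal·f_Thermal = 0.25 × 0.357519 = 0.0893798
  π_Acoustic·f_Acoustic = 0.30 × 0.365731 = 0.109719
Sum: 0.00338155 + 0.0893798 + 0.109719 = 0.202481
P(Source Thermal | 6.56 mV) = 0.0893798 / 0.202481 ≈ 0.441

0.441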